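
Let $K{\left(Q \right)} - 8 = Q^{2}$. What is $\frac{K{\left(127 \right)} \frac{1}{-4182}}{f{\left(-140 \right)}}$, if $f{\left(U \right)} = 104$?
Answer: $- \frac{5379}{144976} \approx -0.037103$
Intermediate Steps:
$K{\left(Q \right)} = 8 + Q^{2}$
$\frac{K{\left(127 \right)} \frac{1}{-4182}}{f{\left(-140 \right)}} = \frac{\left(8 + 127^{2}\right) \frac{1}{-4182}}{104} = \left(8 + 16129\right) \left(- \frac{1}{4182}\right) \frac{1}{104} = 16137 \left(- \frac{1}{4182}\right) \frac{1}{104} = \left(- \frac{5379}{1394}\right) \frac{1}{104} = - \frac{5379}{144976}$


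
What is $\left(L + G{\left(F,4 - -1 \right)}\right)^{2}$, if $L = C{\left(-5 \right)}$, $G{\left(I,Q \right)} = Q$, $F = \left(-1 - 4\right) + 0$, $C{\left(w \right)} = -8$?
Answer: $9$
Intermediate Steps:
$F = -5$ ($F = \left(-1 - 4\right) + 0 = -5 + 0 = -5$)
$L = -8$
$\left(L + G{\left(F,4 - -1 \right)}\right)^{2} = \left(-8 + \left(4 - -1\right)\right)^{2} = \left(-8 + \left(4 + 1\right)\right)^{2} = \left(-8 + 5\right)^{2} = \left(-3\right)^{2} = 9$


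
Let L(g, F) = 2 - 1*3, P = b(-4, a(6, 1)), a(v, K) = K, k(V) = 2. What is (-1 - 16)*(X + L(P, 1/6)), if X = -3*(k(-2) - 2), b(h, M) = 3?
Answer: 17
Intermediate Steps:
P = 3
L(g, F) = -1 (L(g, F) = 2 - 3 = -1)
X = 0 (X = -3*(2 - 2) = -3*0 = 0)
(-1 - 16)*(X + L(P, 1/6)) = (-1 - 16)*(0 - 1) = -17*(-1) = 17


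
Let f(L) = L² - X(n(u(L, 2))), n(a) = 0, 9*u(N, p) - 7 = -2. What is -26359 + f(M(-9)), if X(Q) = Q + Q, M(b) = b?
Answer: -26278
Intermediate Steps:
u(N, p) = 5/9 (u(N, p) = 7/9 + (⅑)*(-2) = 7/9 - 2/9 = 5/9)
X(Q) = 2*Q
f(L) = L² (f(L) = L² - 2*0 = L² - 1*0 = L² + 0 = L²)
-26359 + f(M(-9)) = -26359 + (-9)² = -26359 + 81 = -26278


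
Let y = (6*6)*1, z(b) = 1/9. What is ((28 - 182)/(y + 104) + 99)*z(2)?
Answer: 979/90 ≈ 10.878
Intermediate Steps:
z(b) = ⅑
y = 36 (y = 36*1 = 36)
((28 - 182)/(y + 104) + 99)*z(2) = ((28 - 182)/(36 + 104) + 99)*(⅑) = (-154/140 + 99)*(⅑) = (-154*1/140 + 99)*(⅑) = (-11/10 + 99)*(⅑) = (979/10)*(⅑) = 979/90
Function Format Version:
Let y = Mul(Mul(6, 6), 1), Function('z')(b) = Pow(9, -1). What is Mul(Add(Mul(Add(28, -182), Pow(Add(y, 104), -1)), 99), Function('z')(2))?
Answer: Rational(979, 90) ≈ 10.878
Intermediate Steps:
Function('z')(b) = Rational(1, 9)
y = 36 (y = Mul(36, 1) = 36)
Mul(Add(Mul(Add(28, -182), Pow(Add(y, 104), -1)), 99), Function('z')(2)) = Mul(Add(Mul(Add(28, -182), Pow(Add(36, 104), -1)), 99), Rational(1, 9)) = Mul(Add(Mul(-154, Pow(140, -1)), 99), Rational(1, 9)) = Mul(Add(Mul(-154, Rational(1, 140)), 99), Rational(1, 9)) = Mul(Add(Rational(-11, 10), 99), Rational(1, 9)) = Mul(Rational(979, 10), Rational(1, 9)) = Rational(979, 90)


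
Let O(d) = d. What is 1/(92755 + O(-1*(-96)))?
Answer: 1/92851 ≈ 1.0770e-5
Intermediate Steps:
1/(92755 + O(-1*(-96))) = 1/(92755 - 1*(-96)) = 1/(92755 + 96) = 1/92851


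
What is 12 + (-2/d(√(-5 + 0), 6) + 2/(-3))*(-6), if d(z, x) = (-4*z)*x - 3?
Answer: 4*(-3*I + 32*√5)/(-I + 8*√5) ≈ 15.988 + 0.22291*I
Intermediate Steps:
d(z, x) = -3 - 4*x*z (d(z, x) = -4*x*z - 3 = -3 - 4*x*z)
12 + (-2/d(√(-5 + 0), 6) + 2/(-3))*(-6) = 12 + (-2/(-3 - 4*6*√(-5 + 0)) + 2/(-3))*(-6) = 12 + (-2/(-3 - 4*6*√(-5)) + 2*(-⅓))*(-6) = 12 + (-2/(-3 - 4*6*I*√5) - ⅔)*(-6) = 12 + (-2/(-3 - 24*I*√5) - ⅔)*(-6) = 12 + (-⅔ - 2/(-3 - 24*I*√5))*(-6) = 12 + (4 + 12/(-3 - 24*I*√5)) = 16 + 12/(-3 - 24*I*√5)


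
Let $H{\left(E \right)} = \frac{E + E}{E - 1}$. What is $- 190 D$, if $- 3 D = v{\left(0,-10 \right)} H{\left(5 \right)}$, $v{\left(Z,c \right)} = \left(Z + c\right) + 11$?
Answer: $\frac{475}{3} \approx 158.33$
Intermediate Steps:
$v{\left(Z,c \right)} = 11 + Z + c$
$H{\left(E \right)} = \frac{2 E}{-1 + E}$
$D = - \frac{5}{6}$ ($D = - \frac{\left(11 + 0 - 10\right) 2 \cdot 5 \frac{1}{-1 + 5}}{3} = - \frac{1 \cdot 2 \cdot 5 \cdot \frac{1}{4}}{3} = - \frac{1 \cdot \frac{5}{2}}{3} = \left(- \frac{1}{3}\right) \frac{5}{2} = - \frac{5}{6} \approx -0.83333$)
$- 190 D = \left(-190\right) \left(- \frac{5}{6}\right) = \frac{475}{3}$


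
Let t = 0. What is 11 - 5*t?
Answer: 11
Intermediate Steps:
11 - 5*t = 11 - 5*0 = 11 + 0 = 11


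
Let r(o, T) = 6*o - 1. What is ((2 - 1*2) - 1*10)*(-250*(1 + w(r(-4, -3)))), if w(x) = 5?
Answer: 15000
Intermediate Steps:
r(o, T) = -1 + 6*o
((2 - 1*2) - 1*10)*(-250*(1 + w(r(-4, -3)))) = ((2 - 1*2) - 1*10)*(-250*(1 + 5)) = ((2 - 2) - 10)*(-250*6) = (0 - 10)*(-1500) = -10*(-1500) = 15000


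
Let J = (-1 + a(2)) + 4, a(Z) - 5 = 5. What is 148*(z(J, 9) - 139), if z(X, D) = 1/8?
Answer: -41107/2 ≈ -20554.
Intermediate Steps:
a(Z) = 10 (a(Z) = 5 + 5 = 10)
J = 13 (J = (-1 + 10) + 4 = 9 + 4 = 13)
z(X, D) = 1/8
148*(z(J, 9) - 139) = 148*(1/8 - 139) = 148*(-1111/8) = -41107/2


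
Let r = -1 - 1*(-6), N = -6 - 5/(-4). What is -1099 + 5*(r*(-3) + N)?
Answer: -4791/4 ≈ -1197.8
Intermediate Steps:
N = -19/4 (N = -6 - 5*(-¼) = -6 + 5/4 = -19/4 ≈ -4.7500)
r = 5 (r = -1 + 6 = 5)
-1099 + 5*(r*(-3) + N) = -1099 + 5*(5*(-3) - 19/4) = -1099 + 5*(-15 - 19/4) = -1099 + 5*(-79/4) = -1099 - 395/4 = -4791/4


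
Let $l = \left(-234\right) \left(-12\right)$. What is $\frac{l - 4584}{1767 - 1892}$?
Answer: $\frac{1776}{125} \approx 14.208$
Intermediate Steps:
$l = 2808$
$\frac{l - 4584}{1767 - 1892} = \frac{2808 - 4584}{1767 - 1892} = - \frac{1776}{-125} = \left(-1776\right) \left(- \frac{1}{125}\right) = \frac{1776}{125}$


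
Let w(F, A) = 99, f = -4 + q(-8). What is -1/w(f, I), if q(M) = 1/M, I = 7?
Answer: -1/99 ≈ -0.010101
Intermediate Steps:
f = -33/8 (f = -4 + 1/(-8) = -4 - ⅛ = -33/8 ≈ -4.1250)
-1/w(f, I) = -1/99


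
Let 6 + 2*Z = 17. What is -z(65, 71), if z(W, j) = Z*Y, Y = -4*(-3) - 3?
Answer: -99/2 ≈ -49.500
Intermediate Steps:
Z = 11/2 (Z = -3 + (½)*17 = -3 + 17/2 = 11/2 ≈ 5.5000)
Y = 9 (Y = 12 - 3 = 9)
z(W, j) = 99/2 (z(W, j) = (11/2)*9 = 99/2)
-z(65, 71) = -1*99/2 = -99/2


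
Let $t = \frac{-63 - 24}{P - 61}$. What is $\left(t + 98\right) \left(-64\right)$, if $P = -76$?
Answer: $- \frac{864832}{137} \approx -6312.6$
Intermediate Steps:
$t = \frac{87}{137}$ ($t = \frac{-63 - 24}{-76 - 61} = - \frac{87}{-137} = \left(-87\right) \left(- \frac{1}{137}\right) = \frac{87}{137} \approx 0.63504$)
$\left(t + 98\right) \left(-64\right) = \left(\frac{87}{137} + 98\right) \left(-64\right) = \frac{13513}{137} \left(-64\right) = - \frac{864832}{137}$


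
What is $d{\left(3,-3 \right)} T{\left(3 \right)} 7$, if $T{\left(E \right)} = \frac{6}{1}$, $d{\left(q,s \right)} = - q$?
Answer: $-126$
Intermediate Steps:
$T{\left(E \right)} = 6$ ($T{\left(E \right)} = 6 \cdot 1 = 6$)
$d{\left(3,-3 \right)} T{\left(3 \right)} 7 = \left(-1\right) 3 \cdot 6 \cdot 7 = \left(-3\right) 6 \cdot 7 = \left(-18\right) 7 = -126$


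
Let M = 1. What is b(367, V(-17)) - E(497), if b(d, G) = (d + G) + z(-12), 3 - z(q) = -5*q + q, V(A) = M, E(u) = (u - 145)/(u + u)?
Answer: 160355/497 ≈ 322.65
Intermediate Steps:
E(u) = (-145 + u)/(2*u) (E(u) = (-145 + u)/((2*u)) = (-145 + u)*(1/(2*u)) = (-145 + u)/(2*u))
V(A) = 1
z(q) = 3 + 4*q (z(q) = 3 - (-5*q + q) = 3 - (-4)*q = 3 + 4*q)
b(d, G) = -45 + G + d (b(d, G) = (d + G) + (3 + 4*(-12)) = (G + d) + (3 - 48) = (G + d) - 45 = -45 + G + d)
b(367, V(-17)) - E(497) = (-45 + 1 + 367) - (-145 + 497)/(2*497) = 323 - 352/(2*497) = 323 - 1*176/497 = 323 - 176/497 = 160355/497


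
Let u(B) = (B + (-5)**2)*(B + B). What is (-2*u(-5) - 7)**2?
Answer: 154449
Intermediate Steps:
u(B) = 2*B*(25 + B) (u(B) = (B + 25)*(2*B) = (25 + B)*(2*B) = 2*B*(25 + B))
(-2*u(-5) - 7)**2 = (-4*(-5)*(25 - 5) - 7)**2 = (-4*(-5)*20 - 7)**2 = (-2*(-200) - 7)**2 = (400 - 7)**2 = 393**2 = 154449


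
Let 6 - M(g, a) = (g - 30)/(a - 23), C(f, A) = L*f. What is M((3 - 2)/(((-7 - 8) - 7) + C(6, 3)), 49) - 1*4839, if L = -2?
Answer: -4271351/884 ≈ -4831.8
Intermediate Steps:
C(f, A) = -2*f
M(g, a) = 6 - (-30 + g)/(-23 + a) (M(g, a) = 6 - (g - 30)/(a - 23) = 6 - (-30 + g)/(-23 + a))
M((3 - 2)/(((-7 - 8) - 7) + C(6, 3)), 49) - 1*4839 = (-108 - (3 - 2)/(((-7 - 8) - 7) - 2*6) + 6*49)/(-23 + 49) - 1*4839 = (-108 - 1/((-15 - 7) - 12) + 294)/26 - 4839 = (-108 - 1/(-22 - 12) + 294)/26 - 4839 = (-108 - 1/(-34) + 294)/26 - 4839 = (-108 - (-1)/34 + 294)/26 - 4839 = (-108 - 1*(-1/34) + 294)/26 - 4839 = (-108 + 1/34 + 294)/26 - 4839 = (1/26)*(6325/34) - 4839 = 6325/884 - 4839 = -4271351/884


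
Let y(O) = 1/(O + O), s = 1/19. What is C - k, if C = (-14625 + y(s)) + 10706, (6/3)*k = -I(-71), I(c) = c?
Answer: -3945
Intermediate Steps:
s = 1/19 ≈ 0.052632
y(O) = 1/(2*O)
k = 71/2 (k = (-1*(-71))/2 = (1/2)*71 = 71/2 ≈ 35.500)
C = -7819/2 (C = (-14625 + 1/(2*(1/19))) + 10706 = (-14625 + (1/2)*19) + 10706 = (-14625 + 19/2) + 10706 = -29231/2 + 10706 = -7819/2 ≈ -3909.5)
C - k = -7819/2 - 1*71/2 = -7819/2 - 71/2 = -3945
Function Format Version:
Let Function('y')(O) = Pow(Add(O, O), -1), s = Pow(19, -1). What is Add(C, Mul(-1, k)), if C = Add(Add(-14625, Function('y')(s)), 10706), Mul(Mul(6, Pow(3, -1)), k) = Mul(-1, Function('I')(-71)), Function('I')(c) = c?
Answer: -3945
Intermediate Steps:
s = Rational(1, 19) ≈ 0.052632
Function('y')(O) = Mul(Rational(1, 2), Pow(O, -1)) (Function('y')(O) = Pow(Mul(2, O), -1) = Mul(Rational(1, 2), Pow(O, -1)))
k = Rational(71, 2) (k = Mul(Rational(1, 2), Mul(-1, -71)) = Mul(Rational(1, 2), 71) = Rational(71, 2) ≈ 35.500)
C = Rational(-7819, 2) (C = Add(Add(-14625, Mul(Rational(1, 2), Pow(Rational(1, 19), -1))), 10706) = Add(Add(-14625, Mul(Rational(1, 2), 19)), 10706) = Add(Add(-14625, Rational(19, 2)), 10706) = Add(Rational(-29231, 2), 10706) = Rational(-7819, 2) ≈ -3909.5)
Add(C, Mul(-1, k)) = Add(Rational(-7819, 2), Mul(-1, Rational(71, 2))) = Add(Rational(-7819, 2), Rational(-71, 2)) = -3945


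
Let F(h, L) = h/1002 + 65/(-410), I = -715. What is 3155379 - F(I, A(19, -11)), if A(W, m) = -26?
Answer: 64814657953/20541 ≈ 3.1554e+6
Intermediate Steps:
F(h, L) = -13/82 + h/1002 (F(h, L) = h*(1/1002) + 65*(-1/410) = h/1002 - 13/82 = -13/82 + h/1002)
3155379 - F(I, A(19, -11)) = 3155379 - (-13/82 + (1/1002)*(-715)) = 3155379 - (-13/82 - 715/1002) = 3155379 - 1*(-17914/20541) = 3155379 + 17914/20541 = 64814657953/20541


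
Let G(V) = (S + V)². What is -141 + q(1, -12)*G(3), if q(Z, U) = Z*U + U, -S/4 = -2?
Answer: -3045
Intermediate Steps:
S = 8 (S = -4*(-2) = 8)
G(V) = (8 + V)²
q(Z, U) = U + U*Z (q(Z, U) = U*Z + U = U + U*Z)
-141 + q(1, -12)*G(3) = -141 + (-12*(1 + 1))*(8 + 3)² = -141 - 12*2*11² = -141 - 24*121 = -141 - 2904 = -3045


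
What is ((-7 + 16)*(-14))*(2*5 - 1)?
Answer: -1134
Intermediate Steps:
((-7 + 16)*(-14))*(2*5 - 1) = (9*(-14))*(10 - 1) = -126*9 = -1134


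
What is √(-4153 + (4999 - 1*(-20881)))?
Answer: √21727 ≈ 147.40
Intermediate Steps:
√(-4153 + (4999 - 1*(-20881))) = √(-4153 + (4999 + 20881)) = √(-4153 + 25880) = √21727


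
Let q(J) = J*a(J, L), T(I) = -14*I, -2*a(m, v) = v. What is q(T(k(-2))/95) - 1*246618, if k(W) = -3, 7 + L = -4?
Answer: -23428479/95 ≈ -2.4662e+5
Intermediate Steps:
L = -11 (L = -7 - 4 = -11)
a(m, v) = -v/2
q(J) = 11*J/2 (q(J) = J*(-½*(-11)) = J*(11/2) = 11*J/2)
q(T(k(-2))/95) - 1*246618 = 11*(-14*(-3)/95)/2 - 1*246618 = 11*(42*(1/95))/2 - 246618 = (11/2)*(42/95) - 246618 = 231/95 - 246618 = -23428479/95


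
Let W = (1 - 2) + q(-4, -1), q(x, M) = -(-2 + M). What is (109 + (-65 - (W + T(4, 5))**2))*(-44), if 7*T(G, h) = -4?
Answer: -90464/49 ≈ -1846.2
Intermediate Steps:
T(G, h) = -4/7 (T(G, h) = (1/7)*(-4) = -4/7)
q(x, M) = 2 - M
W = 2 (W = (1 - 2) + (2 - 1*(-1)) = -1 + (2 + 1) = -1 + 3 = 2)
(109 + (-65 - (W + T(4, 5))**2))*(-44) = (109 + (-65 - (2 - 4/7)**2))*(-44) = (109 + (-65 - (10/7)**2))*(-44) = (109 + (-65 - 1*100/49))*(-44) = (109 + (-65 - 100/49))*(-44) = (109 - 3285/49)*(-44) = (2056/49)*(-44) = -90464/49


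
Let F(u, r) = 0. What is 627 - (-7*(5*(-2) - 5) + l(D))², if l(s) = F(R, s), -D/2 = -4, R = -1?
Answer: -10398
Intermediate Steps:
D = 8 (D = -2*(-4) = 8)
l(s) = 0
627 - (-7*(5*(-2) - 5) + l(D))² = 627 - (-7*(5*(-2) - 5) + 0)² = 627 - (-7*(-10 - 5) + 0)² = 627 - (-7*(-15) + 0)² = 627 - (105 + 0)² = 627 - 1*105² = 627 - 1*11025 = 627 - 11025 = -10398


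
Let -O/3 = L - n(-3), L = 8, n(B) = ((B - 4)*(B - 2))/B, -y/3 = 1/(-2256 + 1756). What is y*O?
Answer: -177/500 ≈ -0.35400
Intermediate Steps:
y = 3/500 (y = -3/(-2256 + 1756) = -3/(-500) = -3*(-1/500) = 3/500 ≈ 0.0060000)
n(B) = (-4 + B)*(-2 + B)/B (n(B) = ((-4 + B)*(-2 + B))/B = (-4 + B)*(-2 + B)/B)
O = -59 (O = -3*(8 - (-6 - 3 + 8/(-3))) = -3*(8 - (-6 - 3 + 8*(-⅓))) = -3*(8 - (-6 - 3 - 8/3)) = -3*(8 - 1*(-35/3)) = -3*(8 + 35/3) = -3*59/3 = -59)
y*O = (3/500)*(-59) = -177/500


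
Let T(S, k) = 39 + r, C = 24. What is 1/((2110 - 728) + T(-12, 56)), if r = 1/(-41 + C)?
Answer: 17/24156 ≈ 0.00070376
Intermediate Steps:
r = -1/17 (r = 1/(-41 + 24) = 1/(-17) = -1/17 ≈ -0.058824)
T(S, k) = 662/17 (T(S, k) = 39 - 1/17 = 662/17)
1/((2110 - 728) + T(-12, 56)) = 1/((2110 - 728) + 662/17) = 1/(1382 + 662/17) = 1/(24156/17) = 17/24156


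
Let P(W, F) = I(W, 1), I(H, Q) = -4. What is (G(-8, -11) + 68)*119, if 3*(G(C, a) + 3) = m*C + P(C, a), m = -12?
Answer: 34153/3 ≈ 11384.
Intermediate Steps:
P(W, F) = -4
G(C, a) = -13/3 - 4*C (G(C, a) = -3 + (-12*C - 4)/3 = -3 + (-4 - 12*C)/3 = -3 + (-4/3 - 4*C) = -13/3 - 4*C)
(G(-8, -11) + 68)*119 = ((-13/3 - 4*(-8)) + 68)*119 = ((-13/3 + 32) + 68)*119 = (83/3 + 68)*119 = (287/3)*119 = 34153/3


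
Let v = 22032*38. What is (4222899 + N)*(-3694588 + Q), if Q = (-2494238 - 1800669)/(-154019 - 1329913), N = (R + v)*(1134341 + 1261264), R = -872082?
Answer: 152634883470885284195793/494644 ≈ 3.0858e+17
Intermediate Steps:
v = 837216
N = -83525163930 (N = (-872082 + 837216)*(1134341 + 1261264) = -34866*2395605 = -83525163930)
Q = 4294907/1483932 (Q = -4294907/(-1483932) = -4294907*(-1/1483932) = 4294907/1483932 ≈ 2.8943)
(4222899 + N)*(-3694588 + Q) = (4222899 - 83525163930)*(-3694588 + 4294907/1483932) = -83520941031*(-5482513065109/1483932) = 152634883470885284195793/494644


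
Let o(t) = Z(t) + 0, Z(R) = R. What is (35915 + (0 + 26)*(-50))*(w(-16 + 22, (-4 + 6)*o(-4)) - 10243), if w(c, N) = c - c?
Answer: -354561445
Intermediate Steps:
o(t) = t (o(t) = t + 0 = t)
w(c, N) = 0
(35915 + (0 + 26)*(-50))*(w(-16 + 22, (-4 + 6)*o(-4)) - 10243) = (35915 + (0 + 26)*(-50))*(0 - 10243) = (35915 + 26*(-50))*(-10243) = (35915 - 1300)*(-10243) = 34615*(-10243) = -354561445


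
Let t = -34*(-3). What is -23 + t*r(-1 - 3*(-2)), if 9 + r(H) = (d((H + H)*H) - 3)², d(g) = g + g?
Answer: 958777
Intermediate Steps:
t = 102
d(g) = 2*g
r(H) = -9 + (-3 + 4*H²)² (r(H) = -9 + (2*((H + H)*H) - 3)² = -9 + (2*((2*H)*H) - 3)² = -9 + (2*(2*H²) - 3)² = -9 + (4*H² - 3)² = -9 + (-3 + 4*H²)²)
-23 + t*r(-1 - 3*(-2)) = -23 + 102*(-9 + (-3 + 4*(-1 - 3*(-2))²)²) = -23 + 102*(-9 + (-3 + 4*(-1 + 6)²)²) = -23 + 102*(-9 + (-3 + 4*5²)²) = -23 + 102*(-9 + (-3 + 4*25)²) = -23 + 102*(-9 + (-3 + 100)²) = -23 + 102*(-9 + 97²) = -23 + 102*(-9 + 9409) = -23 + 102*9400 = -23 + 958800 = 958777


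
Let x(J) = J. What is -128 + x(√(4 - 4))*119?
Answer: -128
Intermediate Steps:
-128 + x(√(4 - 4))*119 = -128 + √(4 - 4)*119 = -128 + √0*119 = -128 + 0*119 = -128 + 0 = -128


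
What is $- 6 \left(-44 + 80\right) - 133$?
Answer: $-349$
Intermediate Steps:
$- 6 \left(-44 + 80\right) - 133 = \left(-6\right) 36 - 133 = -216 - 133 = -349$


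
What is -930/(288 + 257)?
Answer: -186/109 ≈ -1.7064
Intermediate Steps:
-930/(288 + 257) = -930/545 = -1*186/109 = -186/109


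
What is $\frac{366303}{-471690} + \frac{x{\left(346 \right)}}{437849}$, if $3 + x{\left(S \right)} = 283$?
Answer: $- \frac{53417776349}{68842998270} \approx -0.77594$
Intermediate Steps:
$x{\left(S \right)} = 280$ ($x{\left(S \right)} = -3 + 283 = 280$)
$\frac{366303}{-471690} + \frac{x{\left(346 \right)}}{437849} = \frac{366303}{-471690} + \frac{280}{437849} = 366303 \left(- \frac{1}{471690}\right) + 280 \cdot \frac{1}{437849} = - \frac{122101}{157230} + \frac{280}{437849} = - \frac{53417776349}{68842998270}$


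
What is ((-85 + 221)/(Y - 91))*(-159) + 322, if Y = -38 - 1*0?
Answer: 21054/43 ≈ 489.63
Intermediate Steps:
Y = -38 (Y = -38 + 0 = -38)
((-85 + 221)/(Y - 91))*(-159) + 322 = ((-85 + 221)/(-38 - 91))*(-159) + 322 = (136/(-129))*(-159) + 322 = (136*(-1/129))*(-159) + 322 = -136/129*(-159) + 322 = 7208/43 + 322 = 21054/43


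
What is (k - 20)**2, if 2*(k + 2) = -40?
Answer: 1764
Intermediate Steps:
k = -22 (k = -2 + (1/2)*(-40) = -2 - 20 = -22)
(k - 20)**2 = (-22 - 20)**2 = (-42)**2 = 1764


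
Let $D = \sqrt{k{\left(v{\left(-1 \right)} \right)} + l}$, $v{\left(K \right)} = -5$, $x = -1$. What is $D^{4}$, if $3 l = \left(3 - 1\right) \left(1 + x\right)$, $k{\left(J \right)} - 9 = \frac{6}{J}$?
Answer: $\frac{1521}{25} \approx 60.84$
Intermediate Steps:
$k{\left(J \right)} = 9 + \frac{6}{J}$
$l = 0$ ($l = \frac{\left(3 - 1\right) \left(1 - 1\right)}{3} = \frac{2 \cdot 0}{3} = \frac{1}{3} \cdot 0 = 0$)
$D = \frac{\sqrt{195}}{5}$ ($D = \sqrt{\left(9 + \frac{6}{-5}\right) + 0} = \sqrt{\left(9 + 6 \left(- \frac{1}{5}\right)\right) + 0} = \sqrt{\left(9 - \frac{6}{5}\right) + 0} = \sqrt{\frac{39}{5} + 0} = \sqrt{\frac{39}{5}} = \frac{\sqrt{195}}{5} \approx 2.7928$)
$D^{4} = \left(\frac{\sqrt{195}}{5}\right)^{4} = \frac{1521}{25}$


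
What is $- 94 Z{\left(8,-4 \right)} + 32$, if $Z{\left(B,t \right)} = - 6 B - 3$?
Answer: $4826$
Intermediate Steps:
$Z{\left(B,t \right)} = -3 - 6 B$
$- 94 Z{\left(8,-4 \right)} + 32 = - 94 \left(-3 - 48\right) + 32 = \left(-94\right) \left(-51\right) + 32 = 4794 + 32 = 4826$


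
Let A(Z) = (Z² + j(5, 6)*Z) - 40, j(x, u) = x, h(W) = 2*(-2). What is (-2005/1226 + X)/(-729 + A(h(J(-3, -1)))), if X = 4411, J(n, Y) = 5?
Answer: -5405881/947698 ≈ -5.7042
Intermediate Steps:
h(W) = -4
A(Z) = -40 + Z² + 5*Z (A(Z) = (Z² + 5*Z) - 40 = -40 + Z² + 5*Z)
(-2005/1226 + X)/(-729 + A(h(J(-3, -1)))) = (-2005/1226 + 4411)/(-729 + (-40 + (-4)² + 5*(-4))) = (-2005*1/1226 + 4411)/(-729 + (-40 + 16 - 20)) = (-2005/1226 + 4411)/(-729 - 44) = (5405881/1226)/(-773) = (5405881/1226)*(-1/773) = -5405881/947698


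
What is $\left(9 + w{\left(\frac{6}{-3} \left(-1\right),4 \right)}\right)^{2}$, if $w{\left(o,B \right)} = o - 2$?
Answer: $81$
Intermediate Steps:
$w{\left(o,B \right)} = -2 + o$ ($w{\left(o,B \right)} = o - 2 = -2 + o$)
$\left(9 + w{\left(\frac{6}{-3} \left(-1\right),4 \right)}\right)^{2} = \left(9 - \left(2 - \frac{6}{-3} \left(-1\right)\right)\right)^{2} = \left(9 - \left(2 - 6 \left(- \frac{1}{3}\right) \left(-1\right)\right)\right)^{2} = \left(9 - 0\right)^{2} = \left(9 + \left(-2 + 2\right)\right)^{2} = \left(9 + 0\right)^{2} = 9^{2} = 81$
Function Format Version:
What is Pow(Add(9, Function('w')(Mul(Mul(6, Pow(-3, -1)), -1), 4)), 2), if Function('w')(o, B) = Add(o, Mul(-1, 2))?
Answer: 81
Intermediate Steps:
Function('w')(o, B) = Add(-2, o) (Function('w')(o, B) = Add(o, -2) = Add(-2, o))
Pow(Add(9, Function('w')(Mul(Mul(6, Pow(-3, -1)), -1), 4)), 2) = Pow(Add(9, Add(-2, Mul(Mul(6, Pow(-3, -1)), -1))), 2) = Pow(Add(9, Add(-2, Mul(Mul(6, Rational(-1, 3)), -1))), 2) = Pow(Add(9, Add(-2, Mul(-2, -1))), 2) = Pow(Add(9, Add(-2, 2)), 2) = Pow(Add(9, 0), 2) = Pow(9, 2) = 81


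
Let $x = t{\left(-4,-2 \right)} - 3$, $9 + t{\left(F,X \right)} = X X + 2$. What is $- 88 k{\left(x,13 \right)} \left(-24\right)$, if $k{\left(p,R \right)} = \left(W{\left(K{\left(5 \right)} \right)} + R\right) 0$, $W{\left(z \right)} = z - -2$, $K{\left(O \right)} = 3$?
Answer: $0$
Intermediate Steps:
$W{\left(z \right)} = 2 + z$ ($W{\left(z \right)} = z + 2 = 2 + z$)
$t{\left(F,X \right)} = -7 + X^{2}$ ($t{\left(F,X \right)} = -9 + \left(X X + 2\right) = -9 + \left(X^{2} + 2\right) = -9 + \left(2 + X^{2}\right) = -7 + X^{2}$)
$x = -6$ ($x = \left(-7 + \left(-2\right)^{2}\right) - 3 = \left(-7 + 4\right) - 3 = -3 - 3 = -6$)
$k{\left(p,R \right)} = 0$ ($k{\left(p,R \right)} = \left(\left(2 + 3\right) + R\right) 0 = \left(5 + R\right) 0 = 0$)
$- 88 k{\left(x,13 \right)} \left(-24\right) = \left(-88\right) 0 \left(-24\right) = 0 \left(-24\right) = 0$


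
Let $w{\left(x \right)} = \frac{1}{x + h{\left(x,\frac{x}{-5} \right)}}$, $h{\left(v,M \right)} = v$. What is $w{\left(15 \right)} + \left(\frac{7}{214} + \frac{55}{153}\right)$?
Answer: $\frac{34831}{81855} \approx 0.42552$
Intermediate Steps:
$w{\left(x \right)} = \frac{1}{2 x}$ ($w{\left(x \right)} = \frac{1}{x + x} = \frac{1}{2 x}$)
$w{\left(15 \right)} + \left(\frac{7}{214} + \frac{55}{153}\right) = \frac{1}{2 \cdot 15} + \left(\frac{7}{214} + \frac{55}{153}\right) = \frac{1}{2} \cdot \frac{1}{15} + \left(7 \cdot \frac{1}{214} + 55 \cdot \frac{1}{153}\right) = \frac{1}{30} + \left(\frac{7}{214} + \frac{55}{153}\right) = \frac{1}{30} + \frac{12841}{32742} = \frac{34831}{81855}$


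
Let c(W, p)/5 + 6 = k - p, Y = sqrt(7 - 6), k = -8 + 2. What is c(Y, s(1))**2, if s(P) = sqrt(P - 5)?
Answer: 3500 + 1200*I ≈ 3500.0 + 1200.0*I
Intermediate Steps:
k = -6
s(P) = sqrt(-5 + P)
Y = 1 (Y = sqrt(1) = 1)
c(W, p) = -60 - 5*p (c(W, p) = -30 + 5*(-6 - p) = -30 + (-30 - 5*p) = -60 - 5*p)
c(Y, s(1))**2 = (-60 - 5*sqrt(-5 + 1))**2 = (-60 - 10*I)**2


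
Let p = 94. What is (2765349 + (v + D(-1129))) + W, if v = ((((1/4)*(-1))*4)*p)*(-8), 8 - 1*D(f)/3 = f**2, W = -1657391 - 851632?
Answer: -3566821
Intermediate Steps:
W = -2509023
D(f) = 24 - 3*f**2
v = 752 (v = ((((1/4)*(-1))*4)*94)*(-8) = (-1/4*4*94)*(-8) = -1*94*(-8) = -94*(-8) = 752)
(2765349 + (v + D(-1129))) + W = (2765349 + (752 + (24 - 3*(-1129)**2))) - 2509023 = (2765349 + (752 + (24 - 3*1274641))) - 2509023 = (2765349 + (752 + (24 - 3823923))) - 2509023 = (2765349 + (752 - 3823899)) - 2509023 = (2765349 - 3823147) - 2509023 = -1057798 - 2509023 = -3566821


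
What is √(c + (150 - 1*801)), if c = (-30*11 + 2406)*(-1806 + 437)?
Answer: 9*I*√35095 ≈ 1686.0*I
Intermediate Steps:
c = -2842044 (c = (-330 + 2406)*(-1369) = 2076*(-1369) = -2842044)
√(c + (150 - 1*801)) = √(-2842044 + (150 - 1*801)) = √(-2842044 + (150 - 801)) = √(-2842044 - 651) = √(-2842695) = 9*I*√35095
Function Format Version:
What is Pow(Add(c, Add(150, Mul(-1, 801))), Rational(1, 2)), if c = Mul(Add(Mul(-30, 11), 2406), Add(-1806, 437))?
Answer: Mul(9, I, Pow(35095, Rational(1, 2))) ≈ Mul(1686.0, I)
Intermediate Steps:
c = -2842044 (c = Mul(Add(-330, 2406), -1369) = Mul(2076, -1369) = -2842044)
Pow(Add(c, Add(150, Mul(-1, 801))), Rational(1, 2)) = Pow(Add(-2842044, Add(150, Mul(-1, 801))), Rational(1, 2)) = Pow(Add(-2842044, Add(150, -801)), Rational(1, 2)) = Pow(Add(-2842044, -651), Rational(1, 2)) = Pow(-2842695, Rational(1, 2)) = Mul(9, I, Pow(35095, Rational(1, 2)))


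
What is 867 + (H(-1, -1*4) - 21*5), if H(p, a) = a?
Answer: 758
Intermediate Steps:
867 + (H(-1, -1*4) - 21*5) = 867 + (-1*4 - 21*5) = 867 + (-4 - 105) = 867 - 109 = 758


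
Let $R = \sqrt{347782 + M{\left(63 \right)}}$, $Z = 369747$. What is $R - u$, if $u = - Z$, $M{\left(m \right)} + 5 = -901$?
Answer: $369747 + 2 \sqrt{86719} \approx 3.7034 \cdot 10^{5}$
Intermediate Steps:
$M{\left(m \right)} = -906$ ($M{\left(m \right)} = -5 - 901 = -906$)
$u = -369747$ ($u = \left(-1\right) 369747 = -369747$)
$R = 2 \sqrt{86719}$ ($R = \sqrt{347782 - 906} = \sqrt{346876} = 2 \sqrt{86719} \approx 588.96$)
$R - u = 2 \sqrt{86719} - -369747 = 2 \sqrt{86719} + 369747 = 369747 + 2 \sqrt{86719}$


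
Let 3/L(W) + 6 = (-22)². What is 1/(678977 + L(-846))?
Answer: 478/324551009 ≈ 1.4728e-6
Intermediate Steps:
L(W) = 3/478 (L(W) = 3/(-6 + (-22)²) = 3/(-6 + 484) = 3/478)
1/(678977 + L(-846)) = 1/(678977 + 3/478) = 1/(324551009/478) = 478/324551009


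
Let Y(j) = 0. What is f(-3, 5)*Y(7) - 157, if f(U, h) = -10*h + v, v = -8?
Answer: -157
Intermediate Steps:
f(U, h) = -8 - 10*h (f(U, h) = -10*h - 8 = -8 - 10*h)
f(-3, 5)*Y(7) - 157 = (-8 - 10*5)*0 - 157 = (-8 - 50)*0 - 157 = -58*0 - 157 = 0 - 157 = -157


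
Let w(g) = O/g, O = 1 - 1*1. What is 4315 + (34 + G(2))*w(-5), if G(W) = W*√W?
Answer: 4315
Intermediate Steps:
G(W) = W^(3/2)
O = 0 (O = 1 - 1 = 0)
w(g) = 0 (w(g) = 0/g = 0)
4315 + (34 + G(2))*w(-5) = 4315 + (34 + 2^(3/2))*0 = 4315 + (34 + 2*√2)*0 = 4315 + 0 = 4315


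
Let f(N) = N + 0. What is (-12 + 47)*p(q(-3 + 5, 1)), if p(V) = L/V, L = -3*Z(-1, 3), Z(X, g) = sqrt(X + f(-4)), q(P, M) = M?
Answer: -105*I*sqrt(5) ≈ -234.79*I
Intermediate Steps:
f(N) = N
Z(X, g) = sqrt(-4 + X) (Z(X, g) = sqrt(X - 4) = sqrt(-4 + X))
L = -3*I*sqrt(5) (L = -3*sqrt(-4 - 1) = -3*I*sqrt(5) ≈ -6.7082*I)
p(V) = -3*I*sqrt(5)/V (p(V) = (-3*I*sqrt(5))/V = -3*I*sqrt(5)/V)
(-12 + 47)*p(q(-3 + 5, 1)) = (-12 + 47)*(-3*I*sqrt(5)/1) = 35*(-3*I*sqrt(5)*1) = 35*(-3*I*sqrt(5)) = -105*I*sqrt(5)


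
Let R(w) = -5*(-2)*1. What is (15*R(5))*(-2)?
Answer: -300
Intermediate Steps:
R(w) = 10 (R(w) = 10*1 = 10)
(15*R(5))*(-2) = (15*10)*(-2) = 150*(-2) = -300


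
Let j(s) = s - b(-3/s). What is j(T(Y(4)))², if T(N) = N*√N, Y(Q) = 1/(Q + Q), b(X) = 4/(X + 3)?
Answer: 4277251/401081856 + 3581*√2/9400356 ≈ 0.011203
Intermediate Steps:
b(X) = 4/(3 + X)
Y(Q) = 1/(2*Q)
T(N) = N^(3/2)
j(s) = s - 4/(3 - 3/s)
j(T(Y(4)))² = (((½)/4)^(3/2)*(-7 + 3*((½)/4)^(3/2))/(3*(-1 + ((½)/4)^(3/2))))² = (((½)*(¼))^(3/2)*(-7 + 3*((½)*(¼))^(3/2))/(3*(-1 + ((½)*(¼))^(3/2))))² = ((⅛)^(3/2)*(-7 + 3*(⅛)^(3/2))/(3*(-1 + (⅛)^(3/2))))² = ((√2/32)*(-7 + 3*(√2/32))/(3*(-1 + √2/32)))² = ((√2/32)*(-7 + 3*√2/32)/(3*(-1 + √2/32)))² = (√2*(-7 + 3*√2/32)/(96*(-1 + √2/32)))² = (-7 + 3*√2/32)²/(4608*(-1 + √2/32)²)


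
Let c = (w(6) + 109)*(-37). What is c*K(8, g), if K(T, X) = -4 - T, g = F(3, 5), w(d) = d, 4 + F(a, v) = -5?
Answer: 51060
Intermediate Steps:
F(a, v) = -9 (F(a, v) = -4 - 5 = -9)
g = -9
c = -4255 (c = (6 + 109)*(-37) = 115*(-37) = -4255)
c*K(8, g) = -4255*(-4 - 1*8) = -4255*(-4 - 8) = -4255*(-12) = 51060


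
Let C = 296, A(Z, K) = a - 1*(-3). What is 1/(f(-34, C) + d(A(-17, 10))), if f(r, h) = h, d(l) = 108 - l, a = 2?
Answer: 1/399 ≈ 0.0025063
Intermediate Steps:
A(Z, K) = 5 (A(Z, K) = 2 - 1*(-3) = 2 + 3 = 5)
1/(f(-34, C) + d(A(-17, 10))) = 1/(296 + (108 - 1*5)) = 1/(296 + (108 - 5)) = 1/(296 + 103) = 1/399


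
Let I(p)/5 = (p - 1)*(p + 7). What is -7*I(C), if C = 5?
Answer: -1680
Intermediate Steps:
I(p) = 5*(-1 + p)*(7 + p) (I(p) = 5*((p - 1)*(p + 7)) = 5*((-1 + p)*(7 + p)) = 5*(-1 + p)*(7 + p))
-7*I(C) = -7*(-35 + 5*5² + 30*5) = -7*(-35 + 5*25 + 150) = -7*(-35 + 125 + 150) = -7*240 = -1680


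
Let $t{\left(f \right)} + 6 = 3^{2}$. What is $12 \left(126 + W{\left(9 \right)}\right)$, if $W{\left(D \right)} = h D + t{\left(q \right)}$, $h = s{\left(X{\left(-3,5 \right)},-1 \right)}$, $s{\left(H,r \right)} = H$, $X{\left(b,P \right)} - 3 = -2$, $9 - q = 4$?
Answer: $1656$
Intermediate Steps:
$q = 5$ ($q = 9 - 4 = 5$)
$X{\left(b,P \right)} = 1$ ($X{\left(b,P \right)} = 3 - 2 = 1$)
$t{\left(f \right)} = 3$ ($t{\left(f \right)} = -6 + 3^{2} = -6 + 9 = 3$)
$h = 1$
$W{\left(D \right)} = 3 + D$ ($W{\left(D \right)} = 1 D + 3 = D + 3 = 3 + D$)
$12 \left(126 + W{\left(9 \right)}\right) = 12 \left(126 + \left(3 + 9\right)\right) = 12 \left(126 + 12\right) = 12 \cdot 138 = 1656$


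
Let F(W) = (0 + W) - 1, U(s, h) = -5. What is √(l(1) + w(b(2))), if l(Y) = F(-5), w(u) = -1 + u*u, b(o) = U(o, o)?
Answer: 3*√2 ≈ 4.2426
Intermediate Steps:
b(o) = -5
F(W) = -1 + W (F(W) = W - 1 = -1 + W)
w(u) = -1 + u²
l(Y) = -6 (l(Y) = -1 - 5 = -6)
√(l(1) + w(b(2))) = √(-6 + (-1 + (-5)²)) = √(-6 + (-1 + 25)) = √(-6 + 24) = √18 = 3*√2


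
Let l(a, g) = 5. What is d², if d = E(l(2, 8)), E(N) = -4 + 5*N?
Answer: 441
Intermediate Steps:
d = 21 (d = -4 + 5*5 = -4 + 25 = 21)
d² = 21² = 441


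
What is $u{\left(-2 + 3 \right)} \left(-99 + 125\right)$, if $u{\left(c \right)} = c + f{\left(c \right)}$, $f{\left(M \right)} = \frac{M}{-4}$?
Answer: $\frac{39}{2} \approx 19.5$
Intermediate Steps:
$f{\left(M \right)} = - \frac{M}{4}$ ($f{\left(M \right)} = M \left(- \frac{1}{4}\right) = - \frac{M}{4}$)
$u{\left(c \right)} = \frac{3 c}{4}$ ($u{\left(c \right)} = c - \frac{c}{4} = \frac{3 c}{4}$)
$u{\left(-2 + 3 \right)} \left(-99 + 125\right) = \frac{3 \left(-2 + 3\right)}{4} \left(-99 + 125\right) = \frac{3}{4} \cdot 1 \cdot 26 = \frac{3}{4} \cdot 26 = \frac{39}{2}$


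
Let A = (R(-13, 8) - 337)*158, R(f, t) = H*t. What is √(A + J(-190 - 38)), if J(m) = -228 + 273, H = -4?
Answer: 3*I*√6473 ≈ 241.36*I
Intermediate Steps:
R(f, t) = -4*t
J(m) = 45
A = -58302 (A = (-4*8 - 337)*158 = (-32 - 337)*158 = -369*158 = -58302)
√(A + J(-190 - 38)) = √(-58302 + 45) = √(-58257) = 3*I*√6473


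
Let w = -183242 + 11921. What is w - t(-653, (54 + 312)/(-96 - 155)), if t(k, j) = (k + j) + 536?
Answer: -42971838/251 ≈ -1.7120e+5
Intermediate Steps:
t(k, j) = 536 + j + k (t(k, j) = (j + k) + 536 = 536 + j + k)
w = -171321
w - t(-653, (54 + 312)/(-96 - 155)) = -171321 - (536 + (54 + 312)/(-96 - 155) - 653) = -171321 - (536 + 366/(-251) - 653) = -171321 - (536 + 366*(-1/251) - 653) = -171321 - (536 - 366/251 - 653) = -171321 - 1*(-29733/251) = -171321 + 29733/251 = -42971838/251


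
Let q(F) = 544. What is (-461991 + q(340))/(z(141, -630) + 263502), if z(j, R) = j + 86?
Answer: -461447/263729 ≈ -1.7497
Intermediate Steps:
z(j, R) = 86 + j
(-461991 + q(340))/(z(141, -630) + 263502) = (-461991 + 544)/((86 + 141) + 263502) = -461447/(227 + 263502) = -461447/263729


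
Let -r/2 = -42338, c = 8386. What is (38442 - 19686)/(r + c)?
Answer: 9378/46531 ≈ 0.20154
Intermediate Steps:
r = 84676 (r = -2*(-42338) = 84676)
(38442 - 19686)/(r + c) = (38442 - 19686)/(84676 + 8386) = 18756/93062 = 18756*(1/93062) = 9378/46531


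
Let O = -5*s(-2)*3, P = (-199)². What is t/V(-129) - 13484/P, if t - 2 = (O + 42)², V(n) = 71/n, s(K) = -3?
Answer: -38677630423/2811671 ≈ -13756.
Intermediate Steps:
P = 39601
O = 45 (O = -5*(-3)*3 = 15*3 = 45)
t = 7571 (t = 2 + (45 + 42)² = 2 + 87² = 2 + 7569 = 7571)
t/V(-129) - 13484/P = 7571/((71/(-129))) - 13484/39601 = 7571/((71*(-1/129))) - 13484*1/39601 = 7571/(-71/129) - 13484/39601 = 7571*(-129/71) - 13484/39601 = -976659/71 - 13484/39601 = -38677630423/2811671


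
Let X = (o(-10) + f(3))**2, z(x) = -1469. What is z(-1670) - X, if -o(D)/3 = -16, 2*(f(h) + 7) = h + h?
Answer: -3405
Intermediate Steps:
f(h) = -7 + h (f(h) = -7 + (h + h)/2 = -7 + (2*h)/2 = -7 + h)
o(D) = 48 (o(D) = -3*(-16) = 48)
X = 1936 (X = (48 + (-7 + 3))**2 = (48 - 4)**2 = 44**2 = 1936)
z(-1670) - X = -1469 - 1*1936 = -1469 - 1936 = -3405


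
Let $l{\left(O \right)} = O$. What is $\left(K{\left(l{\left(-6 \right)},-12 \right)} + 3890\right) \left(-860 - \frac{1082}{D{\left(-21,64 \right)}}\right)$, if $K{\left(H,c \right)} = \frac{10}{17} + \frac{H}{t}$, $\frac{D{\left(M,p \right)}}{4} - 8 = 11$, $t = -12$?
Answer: $- \frac{231317823}{68} \approx -3.4017 \cdot 10^{6}$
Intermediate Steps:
$D{\left(M,p \right)} = 76$ ($D{\left(M,p \right)} = 32 + 4 \cdot 11 = 32 + 44 = 76$)
$K{\left(H,c \right)} = \frac{10}{17} - \frac{H}{12}$ ($K{\left(H,c \right)} = \frac{10}{17} + \frac{H}{-12} = 10 \cdot \frac{1}{17} + H \left(- \frac{1}{12}\right) = \frac{10}{17} - \frac{H}{12}$)
$\left(K{\left(l{\left(-6 \right)},-12 \right)} + 3890\right) \left(-860 - \frac{1082}{D{\left(-21,64 \right)}}\right) = \left(\left(\frac{10}{17} - - \frac{1}{2}\right) + 3890\right) \left(-860 - \frac{1082}{76}\right) = \left(\left(\frac{10}{17} + \frac{1}{2}\right) + 3890\right) \left(-860 - \frac{541}{38}\right) = \left(\frac{37}{34} + 3890\right) \left(-860 - \frac{541}{38}\right) = \frac{132297}{34} \left(- \frac{33221}{38}\right) = - \frac{231317823}{68}$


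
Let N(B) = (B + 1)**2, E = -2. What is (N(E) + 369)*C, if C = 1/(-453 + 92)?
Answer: -370/361 ≈ -1.0249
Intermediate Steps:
N(B) = (1 + B)**2
C = -1/361 (C = 1/(-361) = -1/361 ≈ -0.0027701)
(N(E) + 369)*C = ((1 - 2)**2 + 369)*(-1/361) = ((-1)**2 + 369)*(-1/361) = (1 + 369)*(-1/361) = 370*(-1/361) = -370/361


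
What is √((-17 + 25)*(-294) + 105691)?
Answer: √103339 ≈ 321.46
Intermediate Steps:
√((-17 + 25)*(-294) + 105691) = √(8*(-294) + 105691) = √(-2352 + 105691) = √103339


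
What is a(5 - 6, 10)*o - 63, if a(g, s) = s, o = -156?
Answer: -1623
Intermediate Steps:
a(5 - 6, 10)*o - 63 = 10*(-156) - 63 = -1560 - 63 = -1623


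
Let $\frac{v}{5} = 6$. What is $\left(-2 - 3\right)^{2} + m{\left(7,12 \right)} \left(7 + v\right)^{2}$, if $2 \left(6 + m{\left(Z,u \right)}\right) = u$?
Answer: $25$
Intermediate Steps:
$v = 30$ ($v = 5 \cdot 6 = 30$)
$m{\left(Z,u \right)} = -6 + \frac{u}{2}$
$\left(-2 - 3\right)^{2} + m{\left(7,12 \right)} \left(7 + v\right)^{2} = \left(-2 - 3\right)^{2} + \left(-6 + \frac{1}{2} \cdot 12\right) \left(7 + 30\right)^{2} = \left(-5\right)^{2} + \left(-6 + 6\right) 37^{2} = 25 + 0 \cdot 1369 = 25 + 0 = 25$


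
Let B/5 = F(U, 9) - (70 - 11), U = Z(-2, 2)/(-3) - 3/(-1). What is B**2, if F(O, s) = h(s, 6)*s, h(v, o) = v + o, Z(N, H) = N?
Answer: 144400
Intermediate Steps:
h(v, o) = o + v
U = 11/3 (U = -2/(-3) - 3/(-1) = -2*(-1/3) - 3*(-1) = 2/3 + 3 = 11/3 ≈ 3.6667)
F(O, s) = s*(6 + s) (F(O, s) = (6 + s)*s = s*(6 + s))
B = 380 (B = 5*(9*(6 + 9) - (70 - 11)) = 5*(9*15 - 1*59) = 5*(135 - 59) = 5*76 = 380)
B**2 = 380**2 = 144400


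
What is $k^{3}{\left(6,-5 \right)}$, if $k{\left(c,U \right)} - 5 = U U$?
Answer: $27000$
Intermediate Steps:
$k{\left(c,U \right)} = 5 + U^{2}$ ($k{\left(c,U \right)} = 5 + U U = 5 + U^{2}$)
$k^{3}{\left(6,-5 \right)} = \left(5 + \left(-5\right)^{2}\right)^{3} = \left(5 + 25\right)^{3} = 30^{3} = 27000$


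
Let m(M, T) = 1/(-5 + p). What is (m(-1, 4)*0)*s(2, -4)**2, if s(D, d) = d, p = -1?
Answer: 0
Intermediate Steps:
m(M, T) = -1/6 (m(M, T) = 1/(-5 - 1) = 1/(-6) = -1/6)
(m(-1, 4)*0)*s(2, -4)**2 = -1/6*0*(-4)**2 = 0*16 = 0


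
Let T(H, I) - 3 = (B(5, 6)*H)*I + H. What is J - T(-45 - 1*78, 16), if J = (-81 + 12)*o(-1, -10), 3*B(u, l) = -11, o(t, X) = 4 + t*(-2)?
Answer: -7510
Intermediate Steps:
o(t, X) = 4 - 2*t
B(u, l) = -11/3 (B(u, l) = (⅓)*(-11) = -11/3)
T(H, I) = 3 + H - 11*H*I/3 (T(H, I) = 3 + ((-11*H/3)*I + H) = 3 + (-11*H*I/3 + H) = 3 + (H - 11*H*I/3) = 3 + H - 11*H*I/3)
J = -414 (J = (-81 + 12)*(4 - 2*(-1)) = -69*(4 + 2) = -69*6 = -414)
J - T(-45 - 1*78, 16) = -414 - (3 + (-45 - 1*78) - 11/3*(-45 - 1*78)*16) = -414 - (3 + (-45 - 78) - 11/3*(-45 - 78)*16) = -414 - (3 - 123 - 11/3*(-123)*16) = -414 - (3 - 123 + 7216) = -414 - 1*7096 = -414 - 7096 = -7510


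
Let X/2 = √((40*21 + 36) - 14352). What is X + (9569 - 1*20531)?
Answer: -10962 + 4*I*√3369 ≈ -10962.0 + 232.17*I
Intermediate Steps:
X = 4*I*√3369 (X = 2*√((40*21 + 36) - 14352) = 2*√((840 + 36) - 14352) = 2*√(876 - 14352) = 2*√(-13476) = 2*(2*I*√3369) = 4*I*√3369 ≈ 232.17*I)
X + (9569 - 1*20531) = 4*I*√3369 + (9569 - 1*20531) = 4*I*√3369 + (9569 - 20531) = 4*I*√3369 - 10962 = -10962 + 4*I*√3369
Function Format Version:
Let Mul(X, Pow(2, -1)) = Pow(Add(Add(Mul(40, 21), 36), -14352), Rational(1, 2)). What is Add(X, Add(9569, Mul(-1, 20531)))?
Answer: Add(-10962, Mul(4, I, Pow(3369, Rational(1, 2)))) ≈ Add(-10962., Mul(232.17, I))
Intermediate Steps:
X = Mul(4, I, Pow(3369, Rational(1, 2))) (X = Mul(2, Pow(Add(Add(Mul(40, 21), 36), -14352), Rational(1, 2))) = Mul(2, Pow(Add(Add(840, 36), -14352), Rational(1, 2))) = Mul(2, Pow(Add(876, -14352), Rational(1, 2))) = Mul(2, Pow(-13476, Rational(1, 2))) = Mul(2, Mul(2, I, Pow(3369, Rational(1, 2)))) = Mul(4, I, Pow(3369, Rational(1, 2))) ≈ Mul(232.17, I))
Add(X, Add(9569, Mul(-1, 20531))) = Add(Mul(4, I, Pow(3369, Rational(1, 2))), Add(9569, Mul(-1, 20531))) = Add(Mul(4, I, Pow(3369, Rational(1, 2))), Add(9569, -20531)) = Add(Mul(4, I, Pow(3369, Rational(1, 2))), -10962) = Add(-10962, Mul(4, I, Pow(3369, Rational(1, 2))))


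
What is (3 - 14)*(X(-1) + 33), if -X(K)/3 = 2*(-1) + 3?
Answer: -330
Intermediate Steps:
X(K) = -3 (X(K) = -3*(2*(-1) + 3) = -3*(-2 + 3) = -3*1 = -3)
(3 - 14)*(X(-1) + 33) = (3 - 14)*(-3 + 33) = -11*30 = -330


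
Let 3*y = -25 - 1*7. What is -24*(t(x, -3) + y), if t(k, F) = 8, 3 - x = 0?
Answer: 64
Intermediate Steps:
x = 3 (x = 3 - 1*0 = 3 + 0 = 3)
y = -32/3 (y = (-25 - 1*7)/3 = (-25 - 7)/3 = (⅓)*(-32) = -32/3 ≈ -10.667)
-24*(t(x, -3) + y) = -24*(8 - 32/3) = -24*(-8/3) = 64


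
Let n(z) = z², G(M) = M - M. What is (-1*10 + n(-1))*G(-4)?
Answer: 0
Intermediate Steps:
G(M) = 0
(-1*10 + n(-1))*G(-4) = (-1*10 + (-1)²)*0 = (-10 + 1)*0 = -9*0 = 0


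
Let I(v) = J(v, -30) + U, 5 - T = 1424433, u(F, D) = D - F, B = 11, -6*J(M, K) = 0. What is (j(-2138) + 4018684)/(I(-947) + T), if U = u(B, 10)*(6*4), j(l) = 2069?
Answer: -4020753/1424452 ≈ -2.8227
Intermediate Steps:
J(M, K) = 0 (J(M, K) = -⅙*0 = 0)
T = -1424428 (T = 5 - 1*1424433 = 5 - 1424433 = -1424428)
U = -24 (U = (10 - 1*11)*(6*4) = (10 - 11)*24 = -1*24 = -24)
I(v) = -24 (I(v) = 0 - 24 = -24)
(j(-2138) + 4018684)/(I(-947) + T) = (2069 + 4018684)/(-24 - 1424428) = 4020753/(-1424452) = 4020753*(-1/1424452) = -4020753/1424452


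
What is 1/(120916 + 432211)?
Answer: 1/553127 ≈ 1.8079e-6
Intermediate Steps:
1/(120916 + 432211) = 1/553127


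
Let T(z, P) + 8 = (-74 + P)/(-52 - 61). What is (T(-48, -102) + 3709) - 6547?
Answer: -321422/113 ≈ -2844.4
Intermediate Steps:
T(z, P) = -830/113 - P/113 (T(z, P) = -8 + (-74 + P)/(-52 - 61) = -8 + (-74 + P)/(-113) = -8 + (-74 + P)*(-1/113) = -8 + (74/113 - P/113) = -830/113 - P/113)
(T(-48, -102) + 3709) - 6547 = ((-830/113 - 1/113*(-102)) + 3709) - 6547 = ((-830/113 + 102/113) + 3709) - 6547 = (-728/113 + 3709) - 6547 = 418389/113 - 6547 = -321422/113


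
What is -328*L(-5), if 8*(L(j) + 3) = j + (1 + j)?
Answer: 1353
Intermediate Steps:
L(j) = -23/8 + j/4 (L(j) = -3 + (j + (1 + j))/8 = -3 + (1 + 2*j)/8 = -3 + (⅛ + j/4) = -23/8 + j/4)
-328*L(-5) = -328*(-23/8 + (¼)*(-5)) = -328*(-23/8 - 5/4) = -328*(-33/8) = 1353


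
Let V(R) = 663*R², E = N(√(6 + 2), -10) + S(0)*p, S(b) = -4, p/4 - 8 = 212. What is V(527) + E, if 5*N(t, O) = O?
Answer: 184130805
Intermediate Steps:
p = 880 (p = 32 + 4*212 = 32 + 848 = 880)
N(t, O) = O/5
E = -3522 (E = (⅕)*(-10) - 4*880 = -2 - 3520 = -3522)
V(527) + E = 663*527² - 3522 = 663*277729 - 3522 = 184134327 - 3522 = 184130805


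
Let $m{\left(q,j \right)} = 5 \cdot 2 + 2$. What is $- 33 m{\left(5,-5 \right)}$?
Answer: $-396$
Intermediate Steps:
$m{\left(q,j \right)} = 12$ ($m{\left(q,j \right)} = 10 + 2 = 12$)
$- 33 m{\left(5,-5 \right)} = \left(-33\right) 12 = -396$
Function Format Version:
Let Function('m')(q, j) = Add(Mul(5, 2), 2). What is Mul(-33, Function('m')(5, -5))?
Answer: -396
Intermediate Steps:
Function('m')(q, j) = 12 (Function('m')(q, j) = Add(10, 2) = 12)
Mul(-33, Function('m')(5, -5)) = Mul(-33, 12) = -396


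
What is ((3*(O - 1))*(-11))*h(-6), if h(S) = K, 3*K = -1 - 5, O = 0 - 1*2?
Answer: -198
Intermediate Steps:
O = -2 (O = 0 - 2 = -2)
K = -2 (K = (-1 - 5)/3 = (1/3)*(-6) = -2)
h(S) = -2
((3*(O - 1))*(-11))*h(-6) = ((3*(-2 - 1))*(-11))*(-2) = ((3*(-3))*(-11))*(-2) = -9*(-11)*(-2) = 99*(-2) = -198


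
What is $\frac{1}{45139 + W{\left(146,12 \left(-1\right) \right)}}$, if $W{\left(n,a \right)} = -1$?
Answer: $\frac{1}{45138} \approx 2.2154 \cdot 10^{-5}$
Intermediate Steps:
$\frac{1}{45139 + W{\left(146,12 \left(-1\right) \right)}} = \frac{1}{45139 - 1} = \frac{1}{45138}$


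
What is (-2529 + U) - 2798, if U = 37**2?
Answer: -3958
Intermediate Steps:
U = 1369
(-2529 + U) - 2798 = (-2529 + 1369) - 2798 = -1160 - 2798 = -3958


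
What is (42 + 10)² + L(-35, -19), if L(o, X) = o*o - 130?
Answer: 3799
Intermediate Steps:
L(o, X) = -130 + o² (L(o, X) = o² - 130 = -130 + o²)
(42 + 10)² + L(-35, -19) = (42 + 10)² + (-130 + (-35)²) = 52² + (-130 + 1225) = 2704 + 1095 = 3799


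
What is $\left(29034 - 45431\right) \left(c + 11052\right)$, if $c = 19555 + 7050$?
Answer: $-617461829$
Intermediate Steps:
$c = 26605$
$\left(29034 - 45431\right) \left(c + 11052\right) = \left(29034 - 45431\right) \left(26605 + 11052\right) = \left(-16397\right) 37657 = -617461829$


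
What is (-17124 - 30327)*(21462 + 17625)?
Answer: -1854717237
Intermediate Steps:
(-17124 - 30327)*(21462 + 17625) = -47451*39087 = -1854717237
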